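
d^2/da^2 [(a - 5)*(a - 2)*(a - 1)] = 6*a - 16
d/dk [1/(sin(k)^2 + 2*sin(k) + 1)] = -2*cos(k)/(sin(k) + 1)^3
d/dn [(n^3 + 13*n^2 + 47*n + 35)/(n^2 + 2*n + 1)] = (n^2 + 2*n - 23)/(n^2 + 2*n + 1)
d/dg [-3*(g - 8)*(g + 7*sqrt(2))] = -6*g - 21*sqrt(2) + 24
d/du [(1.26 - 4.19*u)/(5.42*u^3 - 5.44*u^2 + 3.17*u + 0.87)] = (45.4196*u^3 - 43.2812*u^2 + 13.7088*u - 7.6395)/(29.3764*u^6 - 58.9696*u^5 + 63.9564*u^4 - 25.0588*u^3 + 0.583299999999999*u^2 + 5.5158*u + 0.7569)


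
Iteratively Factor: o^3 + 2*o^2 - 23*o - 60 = (o - 5)*(o^2 + 7*o + 12) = (o - 5)*(o + 3)*(o + 4)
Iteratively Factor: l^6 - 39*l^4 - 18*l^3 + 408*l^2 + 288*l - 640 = (l + 2)*(l^5 - 2*l^4 - 35*l^3 + 52*l^2 + 304*l - 320) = (l + 2)*(l + 4)*(l^4 - 6*l^3 - 11*l^2 + 96*l - 80) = (l + 2)*(l + 4)^2*(l^3 - 10*l^2 + 29*l - 20) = (l - 4)*(l + 2)*(l + 4)^2*(l^2 - 6*l + 5) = (l - 4)*(l - 1)*(l + 2)*(l + 4)^2*(l - 5)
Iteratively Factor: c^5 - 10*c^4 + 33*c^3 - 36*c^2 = (c - 3)*(c^4 - 7*c^3 + 12*c^2) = (c - 4)*(c - 3)*(c^3 - 3*c^2) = (c - 4)*(c - 3)^2*(c^2) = c*(c - 4)*(c - 3)^2*(c)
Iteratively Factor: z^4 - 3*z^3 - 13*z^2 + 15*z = (z)*(z^3 - 3*z^2 - 13*z + 15) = z*(z - 5)*(z^2 + 2*z - 3) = z*(z - 5)*(z + 3)*(z - 1)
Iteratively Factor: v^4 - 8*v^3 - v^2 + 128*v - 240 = (v - 5)*(v^3 - 3*v^2 - 16*v + 48) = (v - 5)*(v - 4)*(v^2 + v - 12) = (v - 5)*(v - 4)*(v + 4)*(v - 3)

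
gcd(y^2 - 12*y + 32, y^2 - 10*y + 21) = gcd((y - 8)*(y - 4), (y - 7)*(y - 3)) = 1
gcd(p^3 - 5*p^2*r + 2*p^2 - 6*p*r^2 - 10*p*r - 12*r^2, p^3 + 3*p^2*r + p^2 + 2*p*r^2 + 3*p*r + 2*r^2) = p + r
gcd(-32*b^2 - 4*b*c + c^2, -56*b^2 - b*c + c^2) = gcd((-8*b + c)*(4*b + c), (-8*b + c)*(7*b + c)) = 8*b - c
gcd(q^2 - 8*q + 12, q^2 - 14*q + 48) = q - 6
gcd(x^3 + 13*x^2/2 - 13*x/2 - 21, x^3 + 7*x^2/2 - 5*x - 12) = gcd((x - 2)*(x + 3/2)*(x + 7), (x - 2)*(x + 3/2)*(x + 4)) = x^2 - x/2 - 3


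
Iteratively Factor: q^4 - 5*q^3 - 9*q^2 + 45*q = (q)*(q^3 - 5*q^2 - 9*q + 45) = q*(q - 3)*(q^2 - 2*q - 15) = q*(q - 5)*(q - 3)*(q + 3)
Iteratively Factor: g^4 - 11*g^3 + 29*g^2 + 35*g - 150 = (g - 5)*(g^3 - 6*g^2 - g + 30) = (g - 5)*(g + 2)*(g^2 - 8*g + 15) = (g - 5)^2*(g + 2)*(g - 3)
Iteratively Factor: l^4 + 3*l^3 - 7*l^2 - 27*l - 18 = (l + 2)*(l^3 + l^2 - 9*l - 9) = (l + 2)*(l + 3)*(l^2 - 2*l - 3) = (l + 1)*(l + 2)*(l + 3)*(l - 3)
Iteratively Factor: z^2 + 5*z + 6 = (z + 3)*(z + 2)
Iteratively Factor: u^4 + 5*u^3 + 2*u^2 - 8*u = (u + 4)*(u^3 + u^2 - 2*u) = (u - 1)*(u + 4)*(u^2 + 2*u) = u*(u - 1)*(u + 4)*(u + 2)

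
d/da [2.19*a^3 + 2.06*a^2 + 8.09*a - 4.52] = 6.57*a^2 + 4.12*a + 8.09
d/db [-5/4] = 0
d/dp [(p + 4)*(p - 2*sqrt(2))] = 2*p - 2*sqrt(2) + 4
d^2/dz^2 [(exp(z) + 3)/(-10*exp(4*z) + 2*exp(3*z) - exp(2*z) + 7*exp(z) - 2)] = (-900*exp(8*z) - 4580*exp(7*z) + 1344*exp(6*z) - 1092*exp(5*z) + 351*exp(4*z) + 805*exp(3*z) - 33*exp(2*z) - 137*exp(z) - 46)*exp(z)/(1000*exp(12*z) - 600*exp(11*z) + 420*exp(10*z) - 2228*exp(9*z) + 1482*exp(8*z) - 750*exp(7*z) + 1699*exp(6*z) - 1179*exp(5*z) + 441*exp(4*z) - 451*exp(3*z) + 306*exp(2*z) - 84*exp(z) + 8)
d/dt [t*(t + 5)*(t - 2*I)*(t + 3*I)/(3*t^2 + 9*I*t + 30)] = (2*t^3 + t^2*(5 + 18*I) + t*(-30 + 50*I) - 75)/(3*t^2 + 30*I*t - 75)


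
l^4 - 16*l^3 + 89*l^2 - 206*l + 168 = (l - 7)*(l - 4)*(l - 3)*(l - 2)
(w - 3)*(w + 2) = w^2 - w - 6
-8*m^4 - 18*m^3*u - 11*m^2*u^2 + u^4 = (-4*m + u)*(m + u)^2*(2*m + u)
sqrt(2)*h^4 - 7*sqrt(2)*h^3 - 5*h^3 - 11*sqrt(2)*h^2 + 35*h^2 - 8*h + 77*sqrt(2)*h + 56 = (h - 7)*(h - 4*sqrt(2))*(h + sqrt(2))*(sqrt(2)*h + 1)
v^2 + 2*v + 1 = (v + 1)^2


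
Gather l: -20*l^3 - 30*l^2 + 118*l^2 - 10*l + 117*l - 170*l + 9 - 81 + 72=-20*l^3 + 88*l^2 - 63*l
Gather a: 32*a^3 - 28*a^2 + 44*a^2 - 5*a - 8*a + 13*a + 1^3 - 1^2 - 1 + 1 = 32*a^3 + 16*a^2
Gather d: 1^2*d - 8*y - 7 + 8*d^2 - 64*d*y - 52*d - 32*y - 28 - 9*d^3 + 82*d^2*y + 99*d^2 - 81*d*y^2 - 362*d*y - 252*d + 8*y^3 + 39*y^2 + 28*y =-9*d^3 + d^2*(82*y + 107) + d*(-81*y^2 - 426*y - 303) + 8*y^3 + 39*y^2 - 12*y - 35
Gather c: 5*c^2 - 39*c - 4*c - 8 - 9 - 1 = 5*c^2 - 43*c - 18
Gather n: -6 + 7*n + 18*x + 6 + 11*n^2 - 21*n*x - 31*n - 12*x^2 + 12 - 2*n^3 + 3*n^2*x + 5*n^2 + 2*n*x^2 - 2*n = -2*n^3 + n^2*(3*x + 16) + n*(2*x^2 - 21*x - 26) - 12*x^2 + 18*x + 12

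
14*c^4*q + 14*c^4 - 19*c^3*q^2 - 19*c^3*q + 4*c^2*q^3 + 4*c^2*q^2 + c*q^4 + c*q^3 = (-2*c + q)*(-c + q)*(7*c + q)*(c*q + c)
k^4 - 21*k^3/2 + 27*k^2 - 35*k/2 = k*(k - 7)*(k - 5/2)*(k - 1)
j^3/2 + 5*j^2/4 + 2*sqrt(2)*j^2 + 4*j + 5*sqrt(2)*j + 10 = (j/2 + sqrt(2))*(j + 5/2)*(j + 2*sqrt(2))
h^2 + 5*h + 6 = (h + 2)*(h + 3)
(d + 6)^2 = d^2 + 12*d + 36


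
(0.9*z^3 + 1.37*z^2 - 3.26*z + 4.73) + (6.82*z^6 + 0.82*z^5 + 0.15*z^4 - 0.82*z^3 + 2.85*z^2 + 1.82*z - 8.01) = 6.82*z^6 + 0.82*z^5 + 0.15*z^4 + 0.0800000000000001*z^3 + 4.22*z^2 - 1.44*z - 3.28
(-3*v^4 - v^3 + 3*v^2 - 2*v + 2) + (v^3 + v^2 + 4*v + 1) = -3*v^4 + 4*v^2 + 2*v + 3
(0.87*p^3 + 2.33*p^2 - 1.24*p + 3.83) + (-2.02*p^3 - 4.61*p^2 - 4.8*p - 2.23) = -1.15*p^3 - 2.28*p^2 - 6.04*p + 1.6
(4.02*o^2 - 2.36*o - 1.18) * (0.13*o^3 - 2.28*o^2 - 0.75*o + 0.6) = 0.5226*o^5 - 9.4724*o^4 + 2.2124*o^3 + 6.8724*o^2 - 0.531*o - 0.708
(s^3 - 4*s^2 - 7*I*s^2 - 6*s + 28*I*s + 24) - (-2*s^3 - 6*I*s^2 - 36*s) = 3*s^3 - 4*s^2 - I*s^2 + 30*s + 28*I*s + 24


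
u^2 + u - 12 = (u - 3)*(u + 4)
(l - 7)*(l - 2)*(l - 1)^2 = l^4 - 11*l^3 + 33*l^2 - 37*l + 14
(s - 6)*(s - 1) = s^2 - 7*s + 6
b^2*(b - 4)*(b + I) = b^4 - 4*b^3 + I*b^3 - 4*I*b^2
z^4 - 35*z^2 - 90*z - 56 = (z - 7)*(z + 1)*(z + 2)*(z + 4)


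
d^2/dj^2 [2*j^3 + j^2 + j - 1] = 12*j + 2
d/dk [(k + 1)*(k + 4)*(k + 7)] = 3*k^2 + 24*k + 39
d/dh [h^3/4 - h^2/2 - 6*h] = 3*h^2/4 - h - 6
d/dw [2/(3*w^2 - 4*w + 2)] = 4*(2 - 3*w)/(3*w^2 - 4*w + 2)^2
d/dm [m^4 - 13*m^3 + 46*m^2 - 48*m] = 4*m^3 - 39*m^2 + 92*m - 48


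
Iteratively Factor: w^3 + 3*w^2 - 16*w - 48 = (w - 4)*(w^2 + 7*w + 12) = (w - 4)*(w + 3)*(w + 4)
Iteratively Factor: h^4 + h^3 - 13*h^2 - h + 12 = (h + 1)*(h^3 - 13*h + 12) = (h - 1)*(h + 1)*(h^2 + h - 12) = (h - 1)*(h + 1)*(h + 4)*(h - 3)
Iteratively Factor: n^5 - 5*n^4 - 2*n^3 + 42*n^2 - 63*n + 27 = (n - 3)*(n^4 - 2*n^3 - 8*n^2 + 18*n - 9) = (n - 3)*(n - 1)*(n^3 - n^2 - 9*n + 9) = (n - 3)*(n - 1)^2*(n^2 - 9) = (n - 3)^2*(n - 1)^2*(n + 3)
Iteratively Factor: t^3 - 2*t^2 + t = (t - 1)*(t^2 - t) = (t - 1)^2*(t)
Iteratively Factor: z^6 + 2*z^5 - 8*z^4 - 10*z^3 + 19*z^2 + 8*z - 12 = (z + 3)*(z^5 - z^4 - 5*z^3 + 5*z^2 + 4*z - 4) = (z - 1)*(z + 3)*(z^4 - 5*z^2 + 4) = (z - 1)*(z + 1)*(z + 3)*(z^3 - z^2 - 4*z + 4) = (z - 1)^2*(z + 1)*(z + 3)*(z^2 - 4) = (z - 2)*(z - 1)^2*(z + 1)*(z + 3)*(z + 2)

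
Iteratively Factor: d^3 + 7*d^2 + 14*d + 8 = (d + 4)*(d^2 + 3*d + 2) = (d + 1)*(d + 4)*(d + 2)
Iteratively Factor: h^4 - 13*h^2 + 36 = (h + 2)*(h^3 - 2*h^2 - 9*h + 18) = (h - 3)*(h + 2)*(h^2 + h - 6) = (h - 3)*(h - 2)*(h + 2)*(h + 3)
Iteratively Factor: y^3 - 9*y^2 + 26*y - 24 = (y - 3)*(y^2 - 6*y + 8) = (y - 4)*(y - 3)*(y - 2)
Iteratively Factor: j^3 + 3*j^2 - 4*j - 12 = (j - 2)*(j^2 + 5*j + 6) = (j - 2)*(j + 2)*(j + 3)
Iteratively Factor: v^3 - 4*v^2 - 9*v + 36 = (v - 3)*(v^2 - v - 12) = (v - 4)*(v - 3)*(v + 3)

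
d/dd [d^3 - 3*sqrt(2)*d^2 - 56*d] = 3*d^2 - 6*sqrt(2)*d - 56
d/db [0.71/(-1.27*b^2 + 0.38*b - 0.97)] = (1.8034*b - 0.2698)/(1.27*b^2 - 0.38*b + 0.97)^2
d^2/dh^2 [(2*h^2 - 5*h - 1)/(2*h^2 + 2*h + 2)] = (-7*h^3 - 9*h^2 + 12*h + 7)/(h^6 + 3*h^5 + 6*h^4 + 7*h^3 + 6*h^2 + 3*h + 1)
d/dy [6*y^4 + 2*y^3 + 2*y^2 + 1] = 2*y*(12*y^2 + 3*y + 2)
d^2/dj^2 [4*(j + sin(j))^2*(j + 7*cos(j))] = -28*(j + sin(j))^2*cos(j) - 8*(j + sin(j))*(j + 7*cos(j))*sin(j) - 16*(j + sin(j))*(7*sin(j) - 1)*(cos(j) + 1) + 8*(j + 7*cos(j))*(cos(j) + 1)^2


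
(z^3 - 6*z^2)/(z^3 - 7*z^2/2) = 2*(z - 6)/(2*z - 7)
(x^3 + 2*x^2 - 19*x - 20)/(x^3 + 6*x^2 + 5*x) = (x - 4)/x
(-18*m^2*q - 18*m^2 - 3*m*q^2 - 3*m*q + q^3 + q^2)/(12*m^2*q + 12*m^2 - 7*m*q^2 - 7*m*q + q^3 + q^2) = (-18*m^2 - 3*m*q + q^2)/(12*m^2 - 7*m*q + q^2)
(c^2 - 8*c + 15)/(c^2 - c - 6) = (c - 5)/(c + 2)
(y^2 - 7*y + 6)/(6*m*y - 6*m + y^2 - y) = (y - 6)/(6*m + y)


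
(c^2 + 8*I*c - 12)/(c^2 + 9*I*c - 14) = (c + 6*I)/(c + 7*I)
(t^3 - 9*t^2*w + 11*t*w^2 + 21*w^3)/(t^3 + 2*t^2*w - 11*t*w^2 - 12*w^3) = (t - 7*w)/(t + 4*w)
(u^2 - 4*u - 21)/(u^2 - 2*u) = (u^2 - 4*u - 21)/(u*(u - 2))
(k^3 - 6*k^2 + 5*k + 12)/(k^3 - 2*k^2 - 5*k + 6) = (k^2 - 3*k - 4)/(k^2 + k - 2)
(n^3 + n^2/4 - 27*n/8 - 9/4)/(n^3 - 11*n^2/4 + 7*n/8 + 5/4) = (8*n^2 + 18*n + 9)/(8*n^2 - 6*n - 5)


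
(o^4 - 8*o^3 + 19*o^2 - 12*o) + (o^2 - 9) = o^4 - 8*o^3 + 20*o^2 - 12*o - 9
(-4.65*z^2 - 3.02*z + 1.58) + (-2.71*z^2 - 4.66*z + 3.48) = -7.36*z^2 - 7.68*z + 5.06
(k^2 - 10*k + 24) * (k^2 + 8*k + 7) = k^4 - 2*k^3 - 49*k^2 + 122*k + 168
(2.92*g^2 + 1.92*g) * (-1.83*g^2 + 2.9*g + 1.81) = -5.3436*g^4 + 4.9544*g^3 + 10.8532*g^2 + 3.4752*g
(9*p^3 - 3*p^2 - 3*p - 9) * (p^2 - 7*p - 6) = 9*p^5 - 66*p^4 - 36*p^3 + 30*p^2 + 81*p + 54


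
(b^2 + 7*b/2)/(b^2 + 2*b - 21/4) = 2*b/(2*b - 3)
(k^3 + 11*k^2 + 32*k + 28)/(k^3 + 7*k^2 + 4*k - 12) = (k^2 + 9*k + 14)/(k^2 + 5*k - 6)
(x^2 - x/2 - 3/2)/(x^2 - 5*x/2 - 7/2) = (2*x - 3)/(2*x - 7)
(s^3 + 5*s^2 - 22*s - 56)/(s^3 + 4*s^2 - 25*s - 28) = (s + 2)/(s + 1)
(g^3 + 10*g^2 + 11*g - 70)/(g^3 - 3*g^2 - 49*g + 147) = (g^2 + 3*g - 10)/(g^2 - 10*g + 21)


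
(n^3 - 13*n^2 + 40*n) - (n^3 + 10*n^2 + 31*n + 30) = -23*n^2 + 9*n - 30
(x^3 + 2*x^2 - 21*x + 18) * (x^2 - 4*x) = x^5 - 2*x^4 - 29*x^3 + 102*x^2 - 72*x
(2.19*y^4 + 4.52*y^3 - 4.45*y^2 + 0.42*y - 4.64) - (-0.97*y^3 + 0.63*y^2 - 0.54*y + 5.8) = 2.19*y^4 + 5.49*y^3 - 5.08*y^2 + 0.96*y - 10.44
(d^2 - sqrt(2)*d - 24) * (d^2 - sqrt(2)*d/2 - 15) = d^4 - 3*sqrt(2)*d^3/2 - 38*d^2 + 27*sqrt(2)*d + 360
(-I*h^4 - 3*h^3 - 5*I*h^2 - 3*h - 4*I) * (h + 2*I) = -I*h^5 - h^4 - 11*I*h^3 + 7*h^2 - 10*I*h + 8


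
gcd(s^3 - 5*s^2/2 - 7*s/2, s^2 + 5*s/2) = s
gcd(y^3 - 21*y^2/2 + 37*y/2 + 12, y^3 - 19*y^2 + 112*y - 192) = y^2 - 11*y + 24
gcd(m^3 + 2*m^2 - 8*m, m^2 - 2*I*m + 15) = 1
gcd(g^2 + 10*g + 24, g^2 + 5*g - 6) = g + 6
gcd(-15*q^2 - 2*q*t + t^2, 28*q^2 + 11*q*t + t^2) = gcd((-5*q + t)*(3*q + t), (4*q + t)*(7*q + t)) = 1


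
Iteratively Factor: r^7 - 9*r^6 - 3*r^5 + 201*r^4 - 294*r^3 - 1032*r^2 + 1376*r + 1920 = (r - 4)*(r^6 - 5*r^5 - 23*r^4 + 109*r^3 + 142*r^2 - 464*r - 480) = (r - 4)*(r + 2)*(r^5 - 7*r^4 - 9*r^3 + 127*r^2 - 112*r - 240) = (r - 4)*(r + 1)*(r + 2)*(r^4 - 8*r^3 - r^2 + 128*r - 240) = (r - 5)*(r - 4)*(r + 1)*(r + 2)*(r^3 - 3*r^2 - 16*r + 48) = (r - 5)*(r - 4)*(r + 1)*(r + 2)*(r + 4)*(r^2 - 7*r + 12) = (r - 5)*(r - 4)^2*(r + 1)*(r + 2)*(r + 4)*(r - 3)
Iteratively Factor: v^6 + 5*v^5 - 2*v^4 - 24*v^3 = (v + 4)*(v^5 + v^4 - 6*v^3) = (v + 3)*(v + 4)*(v^4 - 2*v^3) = v*(v + 3)*(v + 4)*(v^3 - 2*v^2) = v^2*(v + 3)*(v + 4)*(v^2 - 2*v) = v^2*(v - 2)*(v + 3)*(v + 4)*(v)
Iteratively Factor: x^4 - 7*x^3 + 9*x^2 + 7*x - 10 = (x - 2)*(x^3 - 5*x^2 - x + 5) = (x - 5)*(x - 2)*(x^2 - 1) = (x - 5)*(x - 2)*(x - 1)*(x + 1)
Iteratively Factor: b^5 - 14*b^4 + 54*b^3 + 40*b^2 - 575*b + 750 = (b - 5)*(b^4 - 9*b^3 + 9*b^2 + 85*b - 150) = (b - 5)*(b - 2)*(b^3 - 7*b^2 - 5*b + 75) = (b - 5)^2*(b - 2)*(b^2 - 2*b - 15) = (b - 5)^3*(b - 2)*(b + 3)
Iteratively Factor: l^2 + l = (l)*(l + 1)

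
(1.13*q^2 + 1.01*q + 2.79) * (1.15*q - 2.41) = 1.2995*q^3 - 1.5618*q^2 + 0.7744*q - 6.7239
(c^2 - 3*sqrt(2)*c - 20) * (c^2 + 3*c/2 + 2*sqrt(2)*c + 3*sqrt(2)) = c^4 - sqrt(2)*c^3 + 3*c^3/2 - 32*c^2 - 3*sqrt(2)*c^2/2 - 40*sqrt(2)*c - 48*c - 60*sqrt(2)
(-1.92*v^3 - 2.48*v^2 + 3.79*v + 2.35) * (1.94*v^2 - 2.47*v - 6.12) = -3.7248*v^5 - 0.0687999999999995*v^4 + 25.2286*v^3 + 10.3753*v^2 - 28.9993*v - 14.382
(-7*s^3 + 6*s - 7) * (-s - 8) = 7*s^4 + 56*s^3 - 6*s^2 - 41*s + 56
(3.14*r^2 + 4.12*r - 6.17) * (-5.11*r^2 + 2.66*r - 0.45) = -16.0454*r^4 - 12.7008*r^3 + 41.0749*r^2 - 18.2662*r + 2.7765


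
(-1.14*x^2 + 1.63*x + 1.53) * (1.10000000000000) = -1.254*x^2 + 1.793*x + 1.683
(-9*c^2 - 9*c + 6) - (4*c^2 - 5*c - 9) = -13*c^2 - 4*c + 15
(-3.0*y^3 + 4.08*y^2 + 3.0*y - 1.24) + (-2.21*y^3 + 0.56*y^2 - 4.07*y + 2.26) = -5.21*y^3 + 4.64*y^2 - 1.07*y + 1.02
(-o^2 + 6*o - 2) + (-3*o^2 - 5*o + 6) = -4*o^2 + o + 4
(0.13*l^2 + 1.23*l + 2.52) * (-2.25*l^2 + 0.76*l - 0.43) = -0.2925*l^4 - 2.6687*l^3 - 4.7911*l^2 + 1.3863*l - 1.0836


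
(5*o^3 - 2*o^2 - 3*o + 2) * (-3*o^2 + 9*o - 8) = -15*o^5 + 51*o^4 - 49*o^3 - 17*o^2 + 42*o - 16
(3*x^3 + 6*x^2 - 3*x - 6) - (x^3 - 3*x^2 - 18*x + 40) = 2*x^3 + 9*x^2 + 15*x - 46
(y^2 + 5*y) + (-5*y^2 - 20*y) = -4*y^2 - 15*y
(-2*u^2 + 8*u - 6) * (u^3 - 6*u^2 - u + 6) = -2*u^5 + 20*u^4 - 52*u^3 + 16*u^2 + 54*u - 36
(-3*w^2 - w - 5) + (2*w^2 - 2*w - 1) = -w^2 - 3*w - 6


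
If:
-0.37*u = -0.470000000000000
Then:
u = 1.27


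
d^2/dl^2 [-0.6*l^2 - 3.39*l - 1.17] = -1.20000000000000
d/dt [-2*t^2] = -4*t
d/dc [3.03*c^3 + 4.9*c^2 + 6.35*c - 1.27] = 9.09*c^2 + 9.8*c + 6.35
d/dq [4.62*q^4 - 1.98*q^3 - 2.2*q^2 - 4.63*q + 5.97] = 18.48*q^3 - 5.94*q^2 - 4.4*q - 4.63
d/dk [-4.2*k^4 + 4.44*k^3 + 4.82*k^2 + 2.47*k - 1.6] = -16.8*k^3 + 13.32*k^2 + 9.64*k + 2.47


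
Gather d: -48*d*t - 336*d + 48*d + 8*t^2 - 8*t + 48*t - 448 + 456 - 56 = d*(-48*t - 288) + 8*t^2 + 40*t - 48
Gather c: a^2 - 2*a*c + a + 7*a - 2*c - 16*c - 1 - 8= a^2 + 8*a + c*(-2*a - 18) - 9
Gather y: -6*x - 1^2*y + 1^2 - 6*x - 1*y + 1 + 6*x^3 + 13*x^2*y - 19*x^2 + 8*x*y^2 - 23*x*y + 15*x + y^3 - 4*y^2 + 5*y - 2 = 6*x^3 - 19*x^2 + 3*x + y^3 + y^2*(8*x - 4) + y*(13*x^2 - 23*x + 3)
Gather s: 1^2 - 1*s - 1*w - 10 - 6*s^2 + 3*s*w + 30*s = -6*s^2 + s*(3*w + 29) - w - 9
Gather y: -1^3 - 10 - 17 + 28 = 0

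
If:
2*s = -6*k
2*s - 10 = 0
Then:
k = -5/3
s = 5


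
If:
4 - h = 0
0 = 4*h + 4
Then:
No Solution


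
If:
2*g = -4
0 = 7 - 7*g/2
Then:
No Solution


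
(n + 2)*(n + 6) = n^2 + 8*n + 12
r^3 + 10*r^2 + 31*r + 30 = (r + 2)*(r + 3)*(r + 5)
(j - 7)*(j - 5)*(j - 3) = j^3 - 15*j^2 + 71*j - 105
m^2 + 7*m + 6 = (m + 1)*(m + 6)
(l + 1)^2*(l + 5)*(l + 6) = l^4 + 13*l^3 + 53*l^2 + 71*l + 30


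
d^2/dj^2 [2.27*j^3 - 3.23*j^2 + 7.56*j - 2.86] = 13.62*j - 6.46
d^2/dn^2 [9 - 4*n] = 0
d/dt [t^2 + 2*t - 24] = 2*t + 2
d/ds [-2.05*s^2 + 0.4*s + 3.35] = 0.4 - 4.1*s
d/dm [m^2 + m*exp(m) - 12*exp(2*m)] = m*exp(m) + 2*m - 24*exp(2*m) + exp(m)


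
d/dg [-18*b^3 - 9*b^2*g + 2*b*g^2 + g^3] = -9*b^2 + 4*b*g + 3*g^2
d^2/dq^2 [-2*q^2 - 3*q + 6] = -4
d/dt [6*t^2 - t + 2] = 12*t - 1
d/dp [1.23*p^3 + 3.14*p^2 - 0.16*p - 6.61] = 3.69*p^2 + 6.28*p - 0.16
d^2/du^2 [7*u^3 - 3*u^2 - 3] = 42*u - 6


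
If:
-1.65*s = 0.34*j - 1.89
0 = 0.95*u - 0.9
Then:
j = 5.55882352941176 - 4.85294117647059*s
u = 0.95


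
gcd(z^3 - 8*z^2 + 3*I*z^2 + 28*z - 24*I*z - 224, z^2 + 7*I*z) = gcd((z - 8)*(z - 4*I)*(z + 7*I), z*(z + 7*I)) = z + 7*I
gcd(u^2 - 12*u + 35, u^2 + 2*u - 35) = u - 5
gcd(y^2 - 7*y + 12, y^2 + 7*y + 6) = 1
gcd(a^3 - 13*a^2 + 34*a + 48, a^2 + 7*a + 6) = a + 1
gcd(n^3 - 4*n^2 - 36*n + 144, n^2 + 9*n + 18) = n + 6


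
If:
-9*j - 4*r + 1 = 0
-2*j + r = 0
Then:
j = 1/17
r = 2/17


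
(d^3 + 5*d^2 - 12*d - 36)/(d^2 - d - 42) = (d^2 - d - 6)/(d - 7)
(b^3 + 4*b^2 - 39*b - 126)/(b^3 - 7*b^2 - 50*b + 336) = (b + 3)/(b - 8)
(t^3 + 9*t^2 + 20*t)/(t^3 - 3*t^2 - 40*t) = (t + 4)/(t - 8)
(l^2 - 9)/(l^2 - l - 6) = (l + 3)/(l + 2)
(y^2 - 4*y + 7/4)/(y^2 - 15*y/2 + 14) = (y - 1/2)/(y - 4)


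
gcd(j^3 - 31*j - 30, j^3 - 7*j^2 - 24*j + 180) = j^2 - j - 30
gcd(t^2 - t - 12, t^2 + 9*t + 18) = t + 3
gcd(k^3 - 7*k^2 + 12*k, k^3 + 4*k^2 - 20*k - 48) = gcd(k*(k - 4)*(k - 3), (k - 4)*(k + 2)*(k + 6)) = k - 4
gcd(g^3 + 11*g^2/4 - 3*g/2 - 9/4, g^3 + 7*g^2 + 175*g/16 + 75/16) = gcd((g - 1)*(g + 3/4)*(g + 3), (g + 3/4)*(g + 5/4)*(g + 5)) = g + 3/4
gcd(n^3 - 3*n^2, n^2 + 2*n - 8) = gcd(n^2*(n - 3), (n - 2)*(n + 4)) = 1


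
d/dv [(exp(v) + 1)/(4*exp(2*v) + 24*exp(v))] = (-exp(2*v) - 2*exp(v) - 6)*exp(-v)/(4*(exp(2*v) + 12*exp(v) + 36))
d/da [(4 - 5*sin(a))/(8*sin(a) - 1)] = -27*cos(a)/(8*sin(a) - 1)^2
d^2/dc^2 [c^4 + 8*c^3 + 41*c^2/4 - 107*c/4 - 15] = 12*c^2 + 48*c + 41/2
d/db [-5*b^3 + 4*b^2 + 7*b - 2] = -15*b^2 + 8*b + 7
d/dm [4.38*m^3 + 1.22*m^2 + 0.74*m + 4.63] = 13.14*m^2 + 2.44*m + 0.74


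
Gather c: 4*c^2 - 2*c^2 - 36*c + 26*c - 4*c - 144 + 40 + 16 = 2*c^2 - 14*c - 88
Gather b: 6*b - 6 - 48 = 6*b - 54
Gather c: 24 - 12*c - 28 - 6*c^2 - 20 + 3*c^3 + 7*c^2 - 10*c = 3*c^3 + c^2 - 22*c - 24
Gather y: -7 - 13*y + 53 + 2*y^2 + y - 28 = 2*y^2 - 12*y + 18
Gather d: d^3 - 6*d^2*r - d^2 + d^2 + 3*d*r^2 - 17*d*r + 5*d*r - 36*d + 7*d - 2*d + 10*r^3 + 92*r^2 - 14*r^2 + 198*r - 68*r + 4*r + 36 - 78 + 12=d^3 - 6*d^2*r + d*(3*r^2 - 12*r - 31) + 10*r^3 + 78*r^2 + 134*r - 30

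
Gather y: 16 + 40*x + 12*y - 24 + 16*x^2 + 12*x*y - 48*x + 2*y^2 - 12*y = 16*x^2 + 12*x*y - 8*x + 2*y^2 - 8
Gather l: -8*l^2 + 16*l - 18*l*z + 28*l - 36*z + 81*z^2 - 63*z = -8*l^2 + l*(44 - 18*z) + 81*z^2 - 99*z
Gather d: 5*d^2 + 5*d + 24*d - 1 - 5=5*d^2 + 29*d - 6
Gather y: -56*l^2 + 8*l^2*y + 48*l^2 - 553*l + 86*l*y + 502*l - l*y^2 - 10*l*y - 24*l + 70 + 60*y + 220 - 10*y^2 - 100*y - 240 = -8*l^2 - 75*l + y^2*(-l - 10) + y*(8*l^2 + 76*l - 40) + 50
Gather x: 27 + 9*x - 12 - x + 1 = 8*x + 16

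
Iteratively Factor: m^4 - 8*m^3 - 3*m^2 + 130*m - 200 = (m - 5)*(m^3 - 3*m^2 - 18*m + 40) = (m - 5)*(m - 2)*(m^2 - m - 20) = (m - 5)*(m - 2)*(m + 4)*(m - 5)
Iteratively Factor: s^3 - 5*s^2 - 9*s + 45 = (s + 3)*(s^2 - 8*s + 15) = (s - 5)*(s + 3)*(s - 3)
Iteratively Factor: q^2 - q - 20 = (q - 5)*(q + 4)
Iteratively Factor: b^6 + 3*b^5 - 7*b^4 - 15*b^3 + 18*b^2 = (b)*(b^5 + 3*b^4 - 7*b^3 - 15*b^2 + 18*b) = b*(b + 3)*(b^4 - 7*b^2 + 6*b) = b*(b - 1)*(b + 3)*(b^3 + b^2 - 6*b) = b*(b - 1)*(b + 3)^2*(b^2 - 2*b) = b*(b - 2)*(b - 1)*(b + 3)^2*(b)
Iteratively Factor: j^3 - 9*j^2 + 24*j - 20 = (j - 2)*(j^2 - 7*j + 10) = (j - 2)^2*(j - 5)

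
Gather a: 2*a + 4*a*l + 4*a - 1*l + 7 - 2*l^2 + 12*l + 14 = a*(4*l + 6) - 2*l^2 + 11*l + 21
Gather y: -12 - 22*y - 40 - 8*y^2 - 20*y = -8*y^2 - 42*y - 52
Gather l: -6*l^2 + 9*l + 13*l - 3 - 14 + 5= -6*l^2 + 22*l - 12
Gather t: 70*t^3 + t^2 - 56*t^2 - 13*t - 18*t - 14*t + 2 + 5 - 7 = 70*t^3 - 55*t^2 - 45*t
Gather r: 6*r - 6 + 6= 6*r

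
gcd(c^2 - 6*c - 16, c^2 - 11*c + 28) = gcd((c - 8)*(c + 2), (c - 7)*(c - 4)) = 1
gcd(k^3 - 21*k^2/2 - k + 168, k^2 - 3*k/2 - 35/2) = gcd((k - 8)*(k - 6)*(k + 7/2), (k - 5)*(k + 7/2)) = k + 7/2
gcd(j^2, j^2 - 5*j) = j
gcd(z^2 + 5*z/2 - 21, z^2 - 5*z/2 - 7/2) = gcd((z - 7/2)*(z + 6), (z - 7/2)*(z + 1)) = z - 7/2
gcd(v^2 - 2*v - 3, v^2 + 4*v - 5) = 1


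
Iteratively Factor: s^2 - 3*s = (s)*(s - 3)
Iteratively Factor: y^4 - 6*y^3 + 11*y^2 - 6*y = (y - 3)*(y^3 - 3*y^2 + 2*y) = (y - 3)*(y - 1)*(y^2 - 2*y) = (y - 3)*(y - 2)*(y - 1)*(y)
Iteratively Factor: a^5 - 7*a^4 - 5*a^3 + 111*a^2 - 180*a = (a - 3)*(a^4 - 4*a^3 - 17*a^2 + 60*a) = (a - 3)^2*(a^3 - a^2 - 20*a) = (a - 3)^2*(a + 4)*(a^2 - 5*a) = a*(a - 3)^2*(a + 4)*(a - 5)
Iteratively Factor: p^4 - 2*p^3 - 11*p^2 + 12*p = (p - 4)*(p^3 + 2*p^2 - 3*p) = (p - 4)*(p + 3)*(p^2 - p) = (p - 4)*(p - 1)*(p + 3)*(p)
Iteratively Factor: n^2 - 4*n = (n)*(n - 4)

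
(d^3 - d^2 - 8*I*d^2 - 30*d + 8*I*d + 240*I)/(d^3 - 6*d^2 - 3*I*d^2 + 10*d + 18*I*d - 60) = (d^2 + d*(5 - 8*I) - 40*I)/(d^2 - 3*I*d + 10)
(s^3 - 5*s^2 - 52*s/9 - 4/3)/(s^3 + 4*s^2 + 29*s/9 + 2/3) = (s - 6)/(s + 3)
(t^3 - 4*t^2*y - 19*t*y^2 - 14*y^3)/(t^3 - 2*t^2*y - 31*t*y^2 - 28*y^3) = (t + 2*y)/(t + 4*y)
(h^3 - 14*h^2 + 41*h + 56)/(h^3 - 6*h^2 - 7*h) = (h - 8)/h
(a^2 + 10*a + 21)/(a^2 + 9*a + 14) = (a + 3)/(a + 2)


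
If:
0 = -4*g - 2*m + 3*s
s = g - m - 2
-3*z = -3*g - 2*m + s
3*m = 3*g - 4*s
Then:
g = 17/3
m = -7/3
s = 6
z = 19/9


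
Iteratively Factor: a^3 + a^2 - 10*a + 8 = (a - 2)*(a^2 + 3*a - 4) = (a - 2)*(a - 1)*(a + 4)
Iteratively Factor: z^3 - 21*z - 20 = (z + 4)*(z^2 - 4*z - 5) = (z - 5)*(z + 4)*(z + 1)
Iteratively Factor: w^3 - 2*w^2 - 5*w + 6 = (w - 3)*(w^2 + w - 2) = (w - 3)*(w + 2)*(w - 1)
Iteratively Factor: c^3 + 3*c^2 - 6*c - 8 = (c + 4)*(c^2 - c - 2) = (c - 2)*(c + 4)*(c + 1)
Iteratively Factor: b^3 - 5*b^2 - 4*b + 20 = (b - 5)*(b^2 - 4) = (b - 5)*(b + 2)*(b - 2)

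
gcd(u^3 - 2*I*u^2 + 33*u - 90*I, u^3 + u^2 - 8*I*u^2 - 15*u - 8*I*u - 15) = u^2 - 8*I*u - 15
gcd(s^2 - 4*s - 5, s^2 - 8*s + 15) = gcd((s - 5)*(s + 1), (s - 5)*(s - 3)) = s - 5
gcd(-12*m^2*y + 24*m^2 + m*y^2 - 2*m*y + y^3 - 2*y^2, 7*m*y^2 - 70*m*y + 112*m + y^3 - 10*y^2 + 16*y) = y - 2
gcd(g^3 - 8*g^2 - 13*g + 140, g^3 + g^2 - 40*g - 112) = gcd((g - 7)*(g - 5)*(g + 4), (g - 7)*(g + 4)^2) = g^2 - 3*g - 28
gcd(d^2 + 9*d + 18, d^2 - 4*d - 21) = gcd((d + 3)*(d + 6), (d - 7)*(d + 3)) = d + 3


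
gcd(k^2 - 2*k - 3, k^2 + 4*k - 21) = k - 3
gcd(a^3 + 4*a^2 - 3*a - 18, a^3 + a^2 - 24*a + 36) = a - 2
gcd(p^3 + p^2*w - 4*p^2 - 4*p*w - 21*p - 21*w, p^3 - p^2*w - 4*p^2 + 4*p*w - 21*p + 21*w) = p^2 - 4*p - 21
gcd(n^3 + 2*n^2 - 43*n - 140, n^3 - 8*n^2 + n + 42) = n - 7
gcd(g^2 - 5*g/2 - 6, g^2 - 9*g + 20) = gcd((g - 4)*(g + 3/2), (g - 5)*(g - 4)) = g - 4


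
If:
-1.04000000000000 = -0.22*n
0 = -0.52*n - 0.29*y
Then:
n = 4.73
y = -8.48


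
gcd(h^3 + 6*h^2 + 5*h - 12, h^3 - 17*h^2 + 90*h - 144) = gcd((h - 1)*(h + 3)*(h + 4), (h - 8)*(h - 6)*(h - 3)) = 1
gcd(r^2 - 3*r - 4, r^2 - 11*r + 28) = r - 4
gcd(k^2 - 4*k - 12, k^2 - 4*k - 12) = k^2 - 4*k - 12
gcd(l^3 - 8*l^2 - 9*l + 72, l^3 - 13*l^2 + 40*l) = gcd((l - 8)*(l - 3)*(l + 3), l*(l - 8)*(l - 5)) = l - 8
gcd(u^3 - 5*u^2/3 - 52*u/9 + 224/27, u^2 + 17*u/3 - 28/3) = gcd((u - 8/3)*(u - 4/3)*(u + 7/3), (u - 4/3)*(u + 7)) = u - 4/3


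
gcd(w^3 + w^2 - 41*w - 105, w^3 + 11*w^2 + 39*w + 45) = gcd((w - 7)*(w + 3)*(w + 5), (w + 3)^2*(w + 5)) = w^2 + 8*w + 15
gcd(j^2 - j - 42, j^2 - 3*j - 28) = j - 7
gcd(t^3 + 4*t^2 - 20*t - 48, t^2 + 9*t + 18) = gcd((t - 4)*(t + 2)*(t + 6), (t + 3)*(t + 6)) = t + 6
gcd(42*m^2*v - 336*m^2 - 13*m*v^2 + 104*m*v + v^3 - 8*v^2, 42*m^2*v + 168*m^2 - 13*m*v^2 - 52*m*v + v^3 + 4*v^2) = 42*m^2 - 13*m*v + v^2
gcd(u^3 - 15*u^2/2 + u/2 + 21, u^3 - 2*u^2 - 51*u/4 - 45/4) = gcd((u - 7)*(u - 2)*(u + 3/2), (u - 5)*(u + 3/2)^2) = u + 3/2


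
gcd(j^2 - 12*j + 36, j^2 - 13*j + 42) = j - 6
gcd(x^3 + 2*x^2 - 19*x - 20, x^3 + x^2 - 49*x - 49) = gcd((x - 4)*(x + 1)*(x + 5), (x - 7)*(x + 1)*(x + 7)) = x + 1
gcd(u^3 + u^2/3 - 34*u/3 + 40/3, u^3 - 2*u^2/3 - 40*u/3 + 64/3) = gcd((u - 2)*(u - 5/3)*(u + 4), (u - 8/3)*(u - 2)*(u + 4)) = u^2 + 2*u - 8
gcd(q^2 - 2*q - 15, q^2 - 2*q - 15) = q^2 - 2*q - 15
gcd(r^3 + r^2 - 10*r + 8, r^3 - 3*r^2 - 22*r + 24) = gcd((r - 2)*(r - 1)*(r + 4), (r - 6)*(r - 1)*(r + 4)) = r^2 + 3*r - 4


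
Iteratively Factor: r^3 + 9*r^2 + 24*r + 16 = (r + 4)*(r^2 + 5*r + 4) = (r + 4)^2*(r + 1)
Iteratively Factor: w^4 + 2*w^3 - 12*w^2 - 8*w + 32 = (w + 4)*(w^3 - 2*w^2 - 4*w + 8) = (w - 2)*(w + 4)*(w^2 - 4) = (w - 2)*(w + 2)*(w + 4)*(w - 2)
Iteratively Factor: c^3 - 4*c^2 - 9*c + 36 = (c + 3)*(c^2 - 7*c + 12) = (c - 3)*(c + 3)*(c - 4)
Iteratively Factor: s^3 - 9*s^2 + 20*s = (s - 4)*(s^2 - 5*s) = (s - 5)*(s - 4)*(s)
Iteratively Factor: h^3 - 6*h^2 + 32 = (h - 4)*(h^2 - 2*h - 8) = (h - 4)*(h + 2)*(h - 4)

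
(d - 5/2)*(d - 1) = d^2 - 7*d/2 + 5/2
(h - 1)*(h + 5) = h^2 + 4*h - 5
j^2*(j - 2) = j^3 - 2*j^2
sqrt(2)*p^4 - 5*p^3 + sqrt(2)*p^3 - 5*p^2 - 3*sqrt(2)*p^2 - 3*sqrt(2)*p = p*(p + 1)*(p - 3*sqrt(2))*(sqrt(2)*p + 1)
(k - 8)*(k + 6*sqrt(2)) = k^2 - 8*k + 6*sqrt(2)*k - 48*sqrt(2)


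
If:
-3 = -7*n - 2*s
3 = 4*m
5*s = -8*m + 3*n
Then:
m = 3/4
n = 27/41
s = -33/41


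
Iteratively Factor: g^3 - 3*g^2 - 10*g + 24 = (g - 4)*(g^2 + g - 6) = (g - 4)*(g - 2)*(g + 3)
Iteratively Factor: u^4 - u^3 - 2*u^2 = (u - 2)*(u^3 + u^2) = u*(u - 2)*(u^2 + u) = u*(u - 2)*(u + 1)*(u)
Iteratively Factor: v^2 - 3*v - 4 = (v + 1)*(v - 4)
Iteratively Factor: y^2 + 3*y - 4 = (y + 4)*(y - 1)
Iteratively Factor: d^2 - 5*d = (d - 5)*(d)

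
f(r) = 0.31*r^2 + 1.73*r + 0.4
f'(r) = 0.62*r + 1.73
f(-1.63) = -1.60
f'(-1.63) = 0.72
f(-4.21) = -1.39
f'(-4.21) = -0.88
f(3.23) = 9.22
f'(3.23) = 3.73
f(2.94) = 8.17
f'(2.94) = 3.55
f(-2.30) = -1.94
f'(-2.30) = 0.30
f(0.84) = 2.07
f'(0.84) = 2.25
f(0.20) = 0.76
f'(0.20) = 1.85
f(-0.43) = -0.29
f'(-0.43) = 1.46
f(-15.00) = 44.20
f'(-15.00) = -7.57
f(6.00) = 21.94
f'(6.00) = 5.45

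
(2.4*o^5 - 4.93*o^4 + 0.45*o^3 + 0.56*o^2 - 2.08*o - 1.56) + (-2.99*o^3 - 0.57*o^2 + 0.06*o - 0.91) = 2.4*o^5 - 4.93*o^4 - 2.54*o^3 - 0.0099999999999999*o^2 - 2.02*o - 2.47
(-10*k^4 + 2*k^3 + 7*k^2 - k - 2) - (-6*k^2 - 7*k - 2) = -10*k^4 + 2*k^3 + 13*k^2 + 6*k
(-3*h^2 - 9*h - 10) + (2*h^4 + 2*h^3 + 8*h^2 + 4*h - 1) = 2*h^4 + 2*h^3 + 5*h^2 - 5*h - 11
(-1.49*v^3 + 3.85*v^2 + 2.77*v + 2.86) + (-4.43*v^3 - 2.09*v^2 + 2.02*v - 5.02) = -5.92*v^3 + 1.76*v^2 + 4.79*v - 2.16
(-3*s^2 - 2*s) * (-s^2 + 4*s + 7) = 3*s^4 - 10*s^3 - 29*s^2 - 14*s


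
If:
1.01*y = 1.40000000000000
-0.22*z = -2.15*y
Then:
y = 1.39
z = 13.55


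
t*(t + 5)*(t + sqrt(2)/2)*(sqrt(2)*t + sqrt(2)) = sqrt(2)*t^4 + t^3 + 6*sqrt(2)*t^3 + 6*t^2 + 5*sqrt(2)*t^2 + 5*t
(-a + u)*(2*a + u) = -2*a^2 + a*u + u^2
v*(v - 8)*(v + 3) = v^3 - 5*v^2 - 24*v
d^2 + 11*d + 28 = (d + 4)*(d + 7)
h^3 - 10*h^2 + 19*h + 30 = (h - 6)*(h - 5)*(h + 1)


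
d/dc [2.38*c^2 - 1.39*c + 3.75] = 4.76*c - 1.39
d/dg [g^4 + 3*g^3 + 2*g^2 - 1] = g*(4*g^2 + 9*g + 4)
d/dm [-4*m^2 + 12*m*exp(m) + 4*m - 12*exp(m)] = 12*m*exp(m) - 8*m + 4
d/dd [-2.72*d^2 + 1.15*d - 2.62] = 1.15 - 5.44*d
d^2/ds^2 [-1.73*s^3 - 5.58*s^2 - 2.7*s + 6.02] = -10.38*s - 11.16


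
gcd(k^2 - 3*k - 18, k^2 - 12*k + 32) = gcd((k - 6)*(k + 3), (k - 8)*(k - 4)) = 1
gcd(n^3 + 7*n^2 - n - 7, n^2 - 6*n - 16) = 1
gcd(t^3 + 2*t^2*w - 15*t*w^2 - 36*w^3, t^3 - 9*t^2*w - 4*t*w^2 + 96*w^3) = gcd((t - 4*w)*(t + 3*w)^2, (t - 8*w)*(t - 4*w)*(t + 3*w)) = t^2 - t*w - 12*w^2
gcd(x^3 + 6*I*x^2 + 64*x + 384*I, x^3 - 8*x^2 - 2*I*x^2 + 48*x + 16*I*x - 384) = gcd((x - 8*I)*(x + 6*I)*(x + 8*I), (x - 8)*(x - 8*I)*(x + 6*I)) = x^2 - 2*I*x + 48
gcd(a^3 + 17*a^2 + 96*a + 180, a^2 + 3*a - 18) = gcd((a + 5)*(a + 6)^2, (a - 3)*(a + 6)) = a + 6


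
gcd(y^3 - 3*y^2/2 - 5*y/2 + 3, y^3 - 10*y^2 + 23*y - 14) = y^2 - 3*y + 2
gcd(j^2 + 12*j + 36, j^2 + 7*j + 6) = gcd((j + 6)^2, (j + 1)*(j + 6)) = j + 6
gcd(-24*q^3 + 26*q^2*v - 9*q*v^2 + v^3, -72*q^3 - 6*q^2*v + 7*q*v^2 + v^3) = 3*q - v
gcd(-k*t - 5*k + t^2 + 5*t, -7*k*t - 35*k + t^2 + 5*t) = t + 5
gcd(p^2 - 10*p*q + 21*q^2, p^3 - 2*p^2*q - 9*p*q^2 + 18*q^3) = p - 3*q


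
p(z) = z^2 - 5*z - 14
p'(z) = 2*z - 5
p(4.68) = -15.50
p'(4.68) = 4.36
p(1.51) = -19.27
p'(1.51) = -1.98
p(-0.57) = -10.83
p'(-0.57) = -6.14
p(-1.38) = -5.20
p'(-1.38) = -7.76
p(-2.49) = 4.65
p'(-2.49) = -9.98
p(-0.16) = -13.17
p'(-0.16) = -5.32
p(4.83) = -14.82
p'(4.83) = 4.66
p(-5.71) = 47.15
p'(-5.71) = -16.42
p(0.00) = -14.00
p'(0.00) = -5.00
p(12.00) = 70.00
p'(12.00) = 19.00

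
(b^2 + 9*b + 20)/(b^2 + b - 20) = (b + 4)/(b - 4)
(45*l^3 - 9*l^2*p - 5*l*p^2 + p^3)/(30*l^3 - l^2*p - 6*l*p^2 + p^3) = (3*l + p)/(2*l + p)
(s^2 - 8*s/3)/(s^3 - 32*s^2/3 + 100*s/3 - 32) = s/(s^2 - 8*s + 12)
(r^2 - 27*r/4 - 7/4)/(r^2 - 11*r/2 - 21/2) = (4*r + 1)/(2*(2*r + 3))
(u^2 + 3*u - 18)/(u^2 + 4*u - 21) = (u + 6)/(u + 7)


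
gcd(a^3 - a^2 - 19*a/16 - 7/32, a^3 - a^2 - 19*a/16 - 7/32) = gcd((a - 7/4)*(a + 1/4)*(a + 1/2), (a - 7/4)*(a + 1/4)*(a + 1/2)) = a^3 - a^2 - 19*a/16 - 7/32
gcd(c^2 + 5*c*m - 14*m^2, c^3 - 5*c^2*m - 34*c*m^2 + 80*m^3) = c - 2*m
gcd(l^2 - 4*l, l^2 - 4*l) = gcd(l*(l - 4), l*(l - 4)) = l^2 - 4*l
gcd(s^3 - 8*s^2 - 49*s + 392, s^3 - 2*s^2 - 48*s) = s - 8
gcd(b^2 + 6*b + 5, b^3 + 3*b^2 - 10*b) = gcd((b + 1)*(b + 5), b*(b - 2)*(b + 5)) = b + 5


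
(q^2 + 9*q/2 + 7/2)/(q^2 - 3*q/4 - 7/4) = 2*(2*q + 7)/(4*q - 7)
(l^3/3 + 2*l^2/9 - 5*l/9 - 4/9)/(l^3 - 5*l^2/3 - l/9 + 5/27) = 3*(3*l^3 + 2*l^2 - 5*l - 4)/(27*l^3 - 45*l^2 - 3*l + 5)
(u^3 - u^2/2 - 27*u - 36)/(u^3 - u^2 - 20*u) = (u^2 - 9*u/2 - 9)/(u*(u - 5))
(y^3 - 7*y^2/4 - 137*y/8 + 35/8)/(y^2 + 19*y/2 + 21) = (4*y^2 - 21*y + 5)/(4*(y + 6))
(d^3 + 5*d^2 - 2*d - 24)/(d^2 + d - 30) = (d^3 + 5*d^2 - 2*d - 24)/(d^2 + d - 30)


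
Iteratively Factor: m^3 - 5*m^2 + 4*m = (m - 1)*(m^2 - 4*m) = (m - 4)*(m - 1)*(m)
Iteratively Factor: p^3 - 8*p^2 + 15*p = (p)*(p^2 - 8*p + 15) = p*(p - 3)*(p - 5)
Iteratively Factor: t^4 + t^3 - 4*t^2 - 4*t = (t + 1)*(t^3 - 4*t) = t*(t + 1)*(t^2 - 4) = t*(t + 1)*(t + 2)*(t - 2)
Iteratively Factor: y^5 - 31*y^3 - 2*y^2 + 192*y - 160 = (y + 4)*(y^4 - 4*y^3 - 15*y^2 + 58*y - 40) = (y - 5)*(y + 4)*(y^3 + y^2 - 10*y + 8) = (y - 5)*(y - 2)*(y + 4)*(y^2 + 3*y - 4) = (y - 5)*(y - 2)*(y - 1)*(y + 4)*(y + 4)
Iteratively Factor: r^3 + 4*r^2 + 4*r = (r)*(r^2 + 4*r + 4) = r*(r + 2)*(r + 2)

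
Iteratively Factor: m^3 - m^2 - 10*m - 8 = (m + 1)*(m^2 - 2*m - 8) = (m - 4)*(m + 1)*(m + 2)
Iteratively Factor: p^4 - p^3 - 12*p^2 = (p - 4)*(p^3 + 3*p^2) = p*(p - 4)*(p^2 + 3*p) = p*(p - 4)*(p + 3)*(p)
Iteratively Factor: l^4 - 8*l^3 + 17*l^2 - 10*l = (l)*(l^3 - 8*l^2 + 17*l - 10) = l*(l - 1)*(l^2 - 7*l + 10) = l*(l - 5)*(l - 1)*(l - 2)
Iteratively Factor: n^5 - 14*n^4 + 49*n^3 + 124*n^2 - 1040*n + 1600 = (n - 4)*(n^4 - 10*n^3 + 9*n^2 + 160*n - 400) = (n - 5)*(n - 4)*(n^3 - 5*n^2 - 16*n + 80) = (n - 5)*(n - 4)*(n + 4)*(n^2 - 9*n + 20) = (n - 5)*(n - 4)^2*(n + 4)*(n - 5)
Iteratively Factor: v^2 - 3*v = (v - 3)*(v)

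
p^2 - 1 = (p - 1)*(p + 1)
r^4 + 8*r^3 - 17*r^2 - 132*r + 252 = (r - 3)*(r - 2)*(r + 6)*(r + 7)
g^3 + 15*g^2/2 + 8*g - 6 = (g - 1/2)*(g + 2)*(g + 6)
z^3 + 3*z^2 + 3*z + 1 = (z + 1)^3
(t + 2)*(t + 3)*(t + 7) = t^3 + 12*t^2 + 41*t + 42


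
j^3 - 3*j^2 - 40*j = j*(j - 8)*(j + 5)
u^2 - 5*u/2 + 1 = (u - 2)*(u - 1/2)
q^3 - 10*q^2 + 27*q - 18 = (q - 6)*(q - 3)*(q - 1)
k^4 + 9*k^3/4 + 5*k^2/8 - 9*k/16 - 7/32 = (k - 1/2)*(k + 1/2)^2*(k + 7/4)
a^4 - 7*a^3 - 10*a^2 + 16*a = a*(a - 8)*(a - 1)*(a + 2)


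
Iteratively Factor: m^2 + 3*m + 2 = (m + 1)*(m + 2)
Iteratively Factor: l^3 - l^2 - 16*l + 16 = (l - 1)*(l^2 - 16) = (l - 1)*(l + 4)*(l - 4)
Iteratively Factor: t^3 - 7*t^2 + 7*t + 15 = (t - 5)*(t^2 - 2*t - 3) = (t - 5)*(t - 3)*(t + 1)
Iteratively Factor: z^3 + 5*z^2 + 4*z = (z + 4)*(z^2 + z) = (z + 1)*(z + 4)*(z)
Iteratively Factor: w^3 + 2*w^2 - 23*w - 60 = (w + 3)*(w^2 - w - 20) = (w - 5)*(w + 3)*(w + 4)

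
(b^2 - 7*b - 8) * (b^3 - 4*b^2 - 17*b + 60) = b^5 - 11*b^4 + 3*b^3 + 211*b^2 - 284*b - 480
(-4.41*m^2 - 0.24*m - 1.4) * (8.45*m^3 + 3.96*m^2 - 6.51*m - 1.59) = -37.2645*m^5 - 19.4916*m^4 + 15.9287*m^3 + 3.0303*m^2 + 9.4956*m + 2.226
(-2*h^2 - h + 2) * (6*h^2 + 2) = -12*h^4 - 6*h^3 + 8*h^2 - 2*h + 4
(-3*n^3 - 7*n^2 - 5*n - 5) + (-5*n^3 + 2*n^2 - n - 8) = -8*n^3 - 5*n^2 - 6*n - 13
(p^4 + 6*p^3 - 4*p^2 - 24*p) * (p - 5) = p^5 + p^4 - 34*p^3 - 4*p^2 + 120*p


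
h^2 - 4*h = h*(h - 4)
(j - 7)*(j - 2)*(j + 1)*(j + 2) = j^4 - 6*j^3 - 11*j^2 + 24*j + 28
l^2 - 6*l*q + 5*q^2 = (l - 5*q)*(l - q)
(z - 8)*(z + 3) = z^2 - 5*z - 24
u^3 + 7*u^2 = u^2*(u + 7)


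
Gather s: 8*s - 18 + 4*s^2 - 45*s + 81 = 4*s^2 - 37*s + 63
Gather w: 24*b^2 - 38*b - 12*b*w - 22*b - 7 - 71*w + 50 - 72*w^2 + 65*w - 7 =24*b^2 - 60*b - 72*w^2 + w*(-12*b - 6) + 36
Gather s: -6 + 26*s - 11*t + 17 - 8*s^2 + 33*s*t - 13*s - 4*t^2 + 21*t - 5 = -8*s^2 + s*(33*t + 13) - 4*t^2 + 10*t + 6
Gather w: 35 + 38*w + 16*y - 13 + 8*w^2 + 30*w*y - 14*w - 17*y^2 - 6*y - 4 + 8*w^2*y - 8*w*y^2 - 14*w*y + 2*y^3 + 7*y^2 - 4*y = w^2*(8*y + 8) + w*(-8*y^2 + 16*y + 24) + 2*y^3 - 10*y^2 + 6*y + 18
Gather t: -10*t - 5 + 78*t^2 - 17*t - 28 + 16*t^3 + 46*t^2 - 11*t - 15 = 16*t^3 + 124*t^2 - 38*t - 48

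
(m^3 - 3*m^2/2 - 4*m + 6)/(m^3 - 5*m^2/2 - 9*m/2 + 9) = (m - 2)/(m - 3)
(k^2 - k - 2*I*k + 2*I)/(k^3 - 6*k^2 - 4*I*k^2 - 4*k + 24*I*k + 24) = (k - 1)/(k^2 - 2*k*(3 + I) + 12*I)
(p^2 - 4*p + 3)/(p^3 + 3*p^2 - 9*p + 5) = (p - 3)/(p^2 + 4*p - 5)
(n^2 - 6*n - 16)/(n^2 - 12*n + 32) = (n + 2)/(n - 4)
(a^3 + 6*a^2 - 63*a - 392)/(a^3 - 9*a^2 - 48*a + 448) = (a + 7)/(a - 8)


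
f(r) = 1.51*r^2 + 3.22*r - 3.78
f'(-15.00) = -42.08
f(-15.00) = 287.67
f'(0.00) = 3.22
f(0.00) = -3.78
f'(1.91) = 8.99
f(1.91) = 7.88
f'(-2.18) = -3.36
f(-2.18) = -3.62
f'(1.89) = 8.93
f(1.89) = 7.70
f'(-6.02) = -14.96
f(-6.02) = 31.56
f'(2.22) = 9.92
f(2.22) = 10.81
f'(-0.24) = 2.50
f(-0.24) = -4.47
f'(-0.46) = 1.83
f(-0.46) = -4.94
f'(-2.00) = -2.82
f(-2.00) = -4.18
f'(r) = 3.02*r + 3.22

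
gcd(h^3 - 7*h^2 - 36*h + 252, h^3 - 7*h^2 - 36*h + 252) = h^3 - 7*h^2 - 36*h + 252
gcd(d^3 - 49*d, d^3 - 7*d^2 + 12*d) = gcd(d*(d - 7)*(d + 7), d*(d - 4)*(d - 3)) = d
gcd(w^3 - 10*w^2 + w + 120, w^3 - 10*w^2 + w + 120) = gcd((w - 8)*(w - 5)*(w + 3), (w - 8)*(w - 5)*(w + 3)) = w^3 - 10*w^2 + w + 120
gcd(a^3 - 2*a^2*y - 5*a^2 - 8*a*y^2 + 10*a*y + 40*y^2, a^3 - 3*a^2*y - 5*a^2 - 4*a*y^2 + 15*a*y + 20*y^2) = -a^2 + 4*a*y + 5*a - 20*y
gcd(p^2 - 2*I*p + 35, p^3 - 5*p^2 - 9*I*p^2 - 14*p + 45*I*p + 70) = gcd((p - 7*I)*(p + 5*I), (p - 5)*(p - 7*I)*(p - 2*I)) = p - 7*I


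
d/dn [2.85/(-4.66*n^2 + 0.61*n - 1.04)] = (26.562*n - 1.7385)/(4.66*n^2 - 0.61*n + 1.04)^2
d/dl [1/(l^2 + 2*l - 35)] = 2*(-l - 1)/(l^2 + 2*l - 35)^2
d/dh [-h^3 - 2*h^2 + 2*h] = -3*h^2 - 4*h + 2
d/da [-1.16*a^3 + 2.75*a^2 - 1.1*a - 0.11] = -3.48*a^2 + 5.5*a - 1.1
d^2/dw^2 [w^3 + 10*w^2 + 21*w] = 6*w + 20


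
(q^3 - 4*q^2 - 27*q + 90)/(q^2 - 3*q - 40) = (q^2 - 9*q + 18)/(q - 8)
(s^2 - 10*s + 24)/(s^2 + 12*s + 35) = (s^2 - 10*s + 24)/(s^2 + 12*s + 35)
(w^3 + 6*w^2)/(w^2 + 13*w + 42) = w^2/(w + 7)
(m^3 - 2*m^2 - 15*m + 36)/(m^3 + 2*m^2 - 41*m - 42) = (m^3 - 2*m^2 - 15*m + 36)/(m^3 + 2*m^2 - 41*m - 42)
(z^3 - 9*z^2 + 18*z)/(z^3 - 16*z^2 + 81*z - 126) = z/(z - 7)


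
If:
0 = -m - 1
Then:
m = -1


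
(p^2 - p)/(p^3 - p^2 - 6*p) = (1 - p)/(-p^2 + p + 6)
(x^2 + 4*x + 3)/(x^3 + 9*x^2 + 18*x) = (x + 1)/(x*(x + 6))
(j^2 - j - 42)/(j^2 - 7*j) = (j + 6)/j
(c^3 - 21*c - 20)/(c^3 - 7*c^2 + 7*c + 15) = (c + 4)/(c - 3)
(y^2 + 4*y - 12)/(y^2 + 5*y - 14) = (y + 6)/(y + 7)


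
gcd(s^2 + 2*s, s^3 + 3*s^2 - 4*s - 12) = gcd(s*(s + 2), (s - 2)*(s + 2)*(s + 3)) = s + 2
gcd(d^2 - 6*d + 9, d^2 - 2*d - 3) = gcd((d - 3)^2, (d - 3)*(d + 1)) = d - 3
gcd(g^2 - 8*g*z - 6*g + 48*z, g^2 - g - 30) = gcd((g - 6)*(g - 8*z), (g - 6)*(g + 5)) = g - 6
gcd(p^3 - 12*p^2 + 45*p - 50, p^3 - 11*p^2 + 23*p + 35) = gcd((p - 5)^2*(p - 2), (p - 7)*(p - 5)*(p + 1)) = p - 5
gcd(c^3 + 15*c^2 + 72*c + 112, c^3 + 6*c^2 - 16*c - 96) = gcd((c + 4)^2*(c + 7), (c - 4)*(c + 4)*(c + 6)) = c + 4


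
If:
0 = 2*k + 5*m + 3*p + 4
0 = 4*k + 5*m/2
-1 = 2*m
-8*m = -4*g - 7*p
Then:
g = 23/96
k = 5/16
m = -1/2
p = -17/24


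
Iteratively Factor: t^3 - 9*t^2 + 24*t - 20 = (t - 5)*(t^2 - 4*t + 4) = (t - 5)*(t - 2)*(t - 2)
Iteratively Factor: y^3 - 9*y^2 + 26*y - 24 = (y - 3)*(y^2 - 6*y + 8) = (y - 3)*(y - 2)*(y - 4)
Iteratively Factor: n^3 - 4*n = (n + 2)*(n^2 - 2*n) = n*(n + 2)*(n - 2)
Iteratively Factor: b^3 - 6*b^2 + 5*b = (b - 5)*(b^2 - b) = (b - 5)*(b - 1)*(b)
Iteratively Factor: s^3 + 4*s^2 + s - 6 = (s + 2)*(s^2 + 2*s - 3) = (s + 2)*(s + 3)*(s - 1)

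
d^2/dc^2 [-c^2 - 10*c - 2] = -2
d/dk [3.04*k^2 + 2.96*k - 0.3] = 6.08*k + 2.96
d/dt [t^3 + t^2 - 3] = t*(3*t + 2)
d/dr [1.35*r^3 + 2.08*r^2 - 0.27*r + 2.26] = 4.05*r^2 + 4.16*r - 0.27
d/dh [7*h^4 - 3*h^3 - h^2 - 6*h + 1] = 28*h^3 - 9*h^2 - 2*h - 6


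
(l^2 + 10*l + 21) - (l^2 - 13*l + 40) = 23*l - 19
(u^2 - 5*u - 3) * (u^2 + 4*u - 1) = u^4 - u^3 - 24*u^2 - 7*u + 3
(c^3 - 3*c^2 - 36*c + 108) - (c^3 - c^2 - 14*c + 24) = -2*c^2 - 22*c + 84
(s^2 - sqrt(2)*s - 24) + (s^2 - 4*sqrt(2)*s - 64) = 2*s^2 - 5*sqrt(2)*s - 88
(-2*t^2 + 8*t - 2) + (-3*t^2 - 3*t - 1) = -5*t^2 + 5*t - 3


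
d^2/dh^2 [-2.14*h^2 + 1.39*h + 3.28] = -4.28000000000000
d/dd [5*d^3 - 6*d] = 15*d^2 - 6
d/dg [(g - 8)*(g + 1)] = 2*g - 7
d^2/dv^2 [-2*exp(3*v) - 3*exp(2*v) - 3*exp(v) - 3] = (-18*exp(2*v) - 12*exp(v) - 3)*exp(v)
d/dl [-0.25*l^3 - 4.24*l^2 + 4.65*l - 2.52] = -0.75*l^2 - 8.48*l + 4.65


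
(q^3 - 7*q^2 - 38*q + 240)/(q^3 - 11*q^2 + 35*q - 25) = (q^2 - 2*q - 48)/(q^2 - 6*q + 5)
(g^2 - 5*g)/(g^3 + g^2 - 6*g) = (g - 5)/(g^2 + g - 6)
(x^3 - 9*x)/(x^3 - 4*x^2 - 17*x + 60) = x*(x + 3)/(x^2 - x - 20)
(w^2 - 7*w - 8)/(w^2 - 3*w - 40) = (w + 1)/(w + 5)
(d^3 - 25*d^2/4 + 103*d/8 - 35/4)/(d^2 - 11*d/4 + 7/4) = (d^2 - 9*d/2 + 5)/(d - 1)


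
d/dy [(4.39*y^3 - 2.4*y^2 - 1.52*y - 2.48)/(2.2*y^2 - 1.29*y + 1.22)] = (9.658*y^4 - 11.3262*y^3 + 22.5074*y^2 + 5.056*y - 5.0536)/(4.84*y^4 - 5.676*y^3 + 7.0321*y^2 - 3.1476*y + 1.4884)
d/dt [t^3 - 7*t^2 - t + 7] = 3*t^2 - 14*t - 1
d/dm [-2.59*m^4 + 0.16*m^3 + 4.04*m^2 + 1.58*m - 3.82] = -10.36*m^3 + 0.48*m^2 + 8.08*m + 1.58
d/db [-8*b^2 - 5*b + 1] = -16*b - 5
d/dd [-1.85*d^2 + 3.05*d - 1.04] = 3.05 - 3.7*d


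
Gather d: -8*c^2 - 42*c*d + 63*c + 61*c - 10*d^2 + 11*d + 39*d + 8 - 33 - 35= -8*c^2 + 124*c - 10*d^2 + d*(50 - 42*c) - 60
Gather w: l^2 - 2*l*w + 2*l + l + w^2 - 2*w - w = l^2 + 3*l + w^2 + w*(-2*l - 3)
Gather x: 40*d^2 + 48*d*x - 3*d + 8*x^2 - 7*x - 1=40*d^2 - 3*d + 8*x^2 + x*(48*d - 7) - 1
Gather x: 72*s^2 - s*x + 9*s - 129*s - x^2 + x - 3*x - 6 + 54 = 72*s^2 - 120*s - x^2 + x*(-s - 2) + 48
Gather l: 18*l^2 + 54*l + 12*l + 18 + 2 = 18*l^2 + 66*l + 20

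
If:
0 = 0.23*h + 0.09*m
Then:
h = -0.391304347826087*m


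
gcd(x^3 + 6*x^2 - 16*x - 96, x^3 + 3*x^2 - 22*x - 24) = x^2 + 2*x - 24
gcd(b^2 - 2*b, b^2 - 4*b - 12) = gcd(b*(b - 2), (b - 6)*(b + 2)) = 1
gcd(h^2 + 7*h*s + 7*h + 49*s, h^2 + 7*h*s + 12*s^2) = 1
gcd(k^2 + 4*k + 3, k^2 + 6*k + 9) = k + 3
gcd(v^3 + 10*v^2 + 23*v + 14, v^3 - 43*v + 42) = v + 7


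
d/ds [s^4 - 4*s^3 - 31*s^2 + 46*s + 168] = 4*s^3 - 12*s^2 - 62*s + 46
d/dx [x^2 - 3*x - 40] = 2*x - 3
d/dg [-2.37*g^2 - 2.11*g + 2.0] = -4.74*g - 2.11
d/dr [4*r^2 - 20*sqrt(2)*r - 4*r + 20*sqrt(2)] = 8*r - 20*sqrt(2) - 4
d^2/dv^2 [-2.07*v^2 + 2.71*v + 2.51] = -4.14000000000000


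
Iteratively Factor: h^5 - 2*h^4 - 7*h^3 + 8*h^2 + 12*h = (h - 3)*(h^4 + h^3 - 4*h^2 - 4*h) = (h - 3)*(h + 2)*(h^3 - h^2 - 2*h) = h*(h - 3)*(h + 2)*(h^2 - h - 2) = h*(h - 3)*(h + 1)*(h + 2)*(h - 2)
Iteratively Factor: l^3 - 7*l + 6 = (l - 1)*(l^2 + l - 6) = (l - 2)*(l - 1)*(l + 3)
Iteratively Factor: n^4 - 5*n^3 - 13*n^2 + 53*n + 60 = (n + 3)*(n^3 - 8*n^2 + 11*n + 20) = (n - 4)*(n + 3)*(n^2 - 4*n - 5) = (n - 4)*(n + 1)*(n + 3)*(n - 5)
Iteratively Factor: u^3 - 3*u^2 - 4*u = (u + 1)*(u^2 - 4*u) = (u - 4)*(u + 1)*(u)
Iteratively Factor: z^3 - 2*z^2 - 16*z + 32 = (z - 2)*(z^2 - 16) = (z - 4)*(z - 2)*(z + 4)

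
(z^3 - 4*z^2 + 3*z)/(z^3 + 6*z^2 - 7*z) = (z - 3)/(z + 7)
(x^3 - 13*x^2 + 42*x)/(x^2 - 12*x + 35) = x*(x - 6)/(x - 5)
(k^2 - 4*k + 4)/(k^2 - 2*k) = (k - 2)/k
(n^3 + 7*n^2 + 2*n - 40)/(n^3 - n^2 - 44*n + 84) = (n^2 + 9*n + 20)/(n^2 + n - 42)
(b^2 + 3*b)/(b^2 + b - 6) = b/(b - 2)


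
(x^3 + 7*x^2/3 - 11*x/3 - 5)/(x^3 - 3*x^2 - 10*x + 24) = (3*x^2 - 2*x - 5)/(3*(x^2 - 6*x + 8))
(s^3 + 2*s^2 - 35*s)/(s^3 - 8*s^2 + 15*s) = (s + 7)/(s - 3)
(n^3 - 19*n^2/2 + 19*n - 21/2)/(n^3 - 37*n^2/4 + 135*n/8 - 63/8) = 4*(n - 1)/(4*n - 3)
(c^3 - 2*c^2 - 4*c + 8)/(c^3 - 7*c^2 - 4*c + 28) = (c - 2)/(c - 7)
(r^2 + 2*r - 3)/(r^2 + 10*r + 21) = (r - 1)/(r + 7)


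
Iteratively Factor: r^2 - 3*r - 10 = (r - 5)*(r + 2)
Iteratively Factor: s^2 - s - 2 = (s - 2)*(s + 1)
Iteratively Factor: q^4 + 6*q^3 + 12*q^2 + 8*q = (q + 2)*(q^3 + 4*q^2 + 4*q) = (q + 2)^2*(q^2 + 2*q) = q*(q + 2)^2*(q + 2)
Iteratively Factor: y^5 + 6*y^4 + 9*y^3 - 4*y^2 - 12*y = (y + 3)*(y^4 + 3*y^3 - 4*y) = (y + 2)*(y + 3)*(y^3 + y^2 - 2*y) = (y - 1)*(y + 2)*(y + 3)*(y^2 + 2*y) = (y - 1)*(y + 2)^2*(y + 3)*(y)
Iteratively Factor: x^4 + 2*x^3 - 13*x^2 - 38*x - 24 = (x - 4)*(x^3 + 6*x^2 + 11*x + 6) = (x - 4)*(x + 1)*(x^2 + 5*x + 6) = (x - 4)*(x + 1)*(x + 2)*(x + 3)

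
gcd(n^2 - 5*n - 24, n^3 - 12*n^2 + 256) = n - 8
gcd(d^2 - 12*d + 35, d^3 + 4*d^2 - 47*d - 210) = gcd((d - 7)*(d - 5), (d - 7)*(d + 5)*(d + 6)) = d - 7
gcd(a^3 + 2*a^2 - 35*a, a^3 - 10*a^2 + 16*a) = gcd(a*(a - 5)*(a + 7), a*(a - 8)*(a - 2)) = a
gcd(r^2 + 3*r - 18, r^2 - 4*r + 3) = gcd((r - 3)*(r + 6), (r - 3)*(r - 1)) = r - 3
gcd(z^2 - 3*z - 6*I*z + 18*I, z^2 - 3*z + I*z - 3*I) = z - 3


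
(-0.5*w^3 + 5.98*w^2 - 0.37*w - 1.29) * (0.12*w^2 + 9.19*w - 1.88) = -0.06*w^5 - 3.8774*w^4 + 55.8518*w^3 - 14.7975*w^2 - 11.1595*w + 2.4252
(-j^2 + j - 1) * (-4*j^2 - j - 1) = 4*j^4 - 3*j^3 + 4*j^2 + 1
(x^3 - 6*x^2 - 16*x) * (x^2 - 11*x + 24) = x^5 - 17*x^4 + 74*x^3 + 32*x^2 - 384*x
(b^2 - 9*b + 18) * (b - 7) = b^3 - 16*b^2 + 81*b - 126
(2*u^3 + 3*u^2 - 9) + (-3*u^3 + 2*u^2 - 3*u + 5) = -u^3 + 5*u^2 - 3*u - 4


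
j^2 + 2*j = j*(j + 2)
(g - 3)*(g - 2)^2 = g^3 - 7*g^2 + 16*g - 12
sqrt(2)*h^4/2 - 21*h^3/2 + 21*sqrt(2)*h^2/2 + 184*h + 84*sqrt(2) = (h - 7*sqrt(2))*(h - 6*sqrt(2))*(h + 2*sqrt(2))*(sqrt(2)*h/2 + 1/2)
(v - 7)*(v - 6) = v^2 - 13*v + 42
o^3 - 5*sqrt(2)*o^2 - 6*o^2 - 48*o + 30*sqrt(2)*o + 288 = (o - 6)*(o - 8*sqrt(2))*(o + 3*sqrt(2))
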